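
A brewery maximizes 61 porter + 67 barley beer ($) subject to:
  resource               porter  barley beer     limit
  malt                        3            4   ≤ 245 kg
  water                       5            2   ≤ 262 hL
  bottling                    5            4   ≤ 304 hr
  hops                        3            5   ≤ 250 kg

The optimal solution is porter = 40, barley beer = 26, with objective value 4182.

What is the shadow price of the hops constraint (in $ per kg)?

7

Check each constraint at x*: malt 224/245 (slack 21); water 252/262 (slack 10); bottling 304/304 (tight); hops 250/250 (tight).
Since malt, water are not tight, their duals are 0.
From A_Bᵀ y = c: 5·y_bottling + 3·y_hops = 61; 4·y_bottling + 5·y_hops = 67.
Solving: y_bottling = 8, y_hops = 7.
Shadow price of hops = 7.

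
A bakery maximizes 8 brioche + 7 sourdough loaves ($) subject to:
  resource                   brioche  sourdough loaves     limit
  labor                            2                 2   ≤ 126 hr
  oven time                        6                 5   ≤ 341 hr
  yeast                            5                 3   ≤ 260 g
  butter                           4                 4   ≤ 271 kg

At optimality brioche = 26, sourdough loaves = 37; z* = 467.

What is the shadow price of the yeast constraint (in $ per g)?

0

At the optimum: labor uses 126 of 126 (binding); oven time uses 341 of 341 (binding); yeast uses 241 of 260 (slack = 19); butter uses 252 of 271 (slack = 19).
Since yeast, butter are not tight, their duals are 0.
From A_Bᵀ y = c: 2·y_labor + 6·y_oven time = 8; 2·y_labor + 5·y_oven time = 7.
→ y_labor = 1 and y_oven time = 1.
Shadow price of yeast = 0.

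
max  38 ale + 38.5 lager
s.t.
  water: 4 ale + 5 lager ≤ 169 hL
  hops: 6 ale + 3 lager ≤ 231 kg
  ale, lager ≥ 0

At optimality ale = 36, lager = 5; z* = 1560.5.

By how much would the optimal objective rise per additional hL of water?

At the optimum: water uses 169 of 169 (binding); hops uses 231 of 231 (binding).
The binding rows give the dual system: 4·y_water + 6·y_hops = 38 and 5·y_water + 3·y_hops = 38.5.
Solving: y_water = 6.5, y_hops = 2.
Shadow price of water = 6.5.

6.5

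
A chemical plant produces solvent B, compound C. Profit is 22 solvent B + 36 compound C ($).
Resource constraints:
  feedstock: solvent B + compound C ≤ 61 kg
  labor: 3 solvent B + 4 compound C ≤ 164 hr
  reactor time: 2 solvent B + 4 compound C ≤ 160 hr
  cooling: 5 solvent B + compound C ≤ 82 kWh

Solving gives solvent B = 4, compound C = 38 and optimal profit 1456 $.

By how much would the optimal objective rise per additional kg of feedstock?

0

Check each constraint at x*: feedstock 42/61 (slack 19); labor 164/164 (tight); reactor time 160/160 (tight); cooling 58/82 (slack 24).
Slack constraints have shadow price 0 (complementary slackness).
The binding rows give the dual system: 3·y_labor + 2·y_reactor time = 22 and 4·y_labor + 4·y_reactor time = 36.
This yields shadow prices y_labor = 4, y_reactor time = 5.
Shadow price of feedstock = 0.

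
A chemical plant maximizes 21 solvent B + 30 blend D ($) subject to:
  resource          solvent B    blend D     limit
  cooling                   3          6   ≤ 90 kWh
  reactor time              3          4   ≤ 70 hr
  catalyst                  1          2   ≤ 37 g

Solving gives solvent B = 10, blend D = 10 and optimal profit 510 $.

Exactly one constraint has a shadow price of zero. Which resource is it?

cooling: 90/90 (binding)
reactor time: 70/70 (binding)
catalyst: 30/37 (slack 7)
By complementary slackness, a constraint with positive slack has shadow price 0 → catalyst.

catalyst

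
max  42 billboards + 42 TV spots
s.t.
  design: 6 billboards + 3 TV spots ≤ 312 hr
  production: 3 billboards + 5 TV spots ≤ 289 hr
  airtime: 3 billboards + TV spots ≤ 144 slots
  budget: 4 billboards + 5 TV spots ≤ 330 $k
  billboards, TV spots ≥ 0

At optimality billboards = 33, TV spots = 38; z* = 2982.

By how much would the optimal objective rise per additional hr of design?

At the optimum: design uses 312 of 312 (binding); production uses 289 of 289 (binding); airtime uses 137 of 144 (slack = 7); budget uses 322 of 330 (slack = 8).
Slack constraints have shadow price 0 (complementary slackness).
Dual feasibility on the basic columns requires 6·y_design + 3·y_production = 42, 3·y_design + 5·y_production = 42.
Solving: y_design = 4, y_production = 6.
Shadow price of design = 4.

4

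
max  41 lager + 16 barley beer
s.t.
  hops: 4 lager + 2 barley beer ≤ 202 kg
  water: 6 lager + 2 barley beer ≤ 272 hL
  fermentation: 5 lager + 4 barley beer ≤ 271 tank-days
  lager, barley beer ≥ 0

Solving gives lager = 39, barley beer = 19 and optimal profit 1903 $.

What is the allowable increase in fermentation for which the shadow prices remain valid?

Binding constraints: water, fermentation. The basis is B = [[6,2],[5,4]] with det 14.
Per unit increase in fermentation, x* moves by d = (-0.1429, 0.4286).
The basis stays optimal until hops becomes binding; allowable increase = 28 tank-days.

28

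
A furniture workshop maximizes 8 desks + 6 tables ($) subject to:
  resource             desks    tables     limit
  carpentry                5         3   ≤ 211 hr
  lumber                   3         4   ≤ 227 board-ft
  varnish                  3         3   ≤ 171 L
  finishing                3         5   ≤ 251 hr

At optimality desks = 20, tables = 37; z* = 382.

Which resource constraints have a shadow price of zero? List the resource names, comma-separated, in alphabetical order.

finishing, lumber

carpentry: 211/211 (binding)
lumber: 208/227 (slack 19)
varnish: 171/171 (binding)
finishing: 245/251 (slack 6)
By complementary slackness, a constraint with positive slack has shadow price 0 → finishing, lumber.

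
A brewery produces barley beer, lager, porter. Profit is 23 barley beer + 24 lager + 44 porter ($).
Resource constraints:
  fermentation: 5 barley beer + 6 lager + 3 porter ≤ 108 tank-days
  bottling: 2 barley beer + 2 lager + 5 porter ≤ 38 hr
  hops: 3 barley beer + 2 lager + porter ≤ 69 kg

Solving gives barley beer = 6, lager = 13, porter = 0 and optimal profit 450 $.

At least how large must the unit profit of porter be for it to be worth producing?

At the optimum: fermentation uses 108 of 108 (binding); bottling uses 38 of 38 (binding); hops uses 44 of 69 (slack = 25).
By complementary slackness, y = 0 for the non-binding constraint.
From A_Bᵀ y = c: 5·y_fermentation + 2·y_bottling = 23; 6·y_fermentation + 2·y_bottling = 24.
→ y_fermentation = 1 and y_bottling = 9.
porter enters the basis when its profit ≥ yᵀa₃ = 1·3 + 9·5 = 48.

48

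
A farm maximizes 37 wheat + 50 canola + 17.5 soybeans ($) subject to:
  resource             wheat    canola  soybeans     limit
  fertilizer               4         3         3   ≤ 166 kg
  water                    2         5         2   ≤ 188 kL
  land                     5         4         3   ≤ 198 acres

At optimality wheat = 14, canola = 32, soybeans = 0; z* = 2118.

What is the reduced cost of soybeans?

-9.5

At the optimum: fertilizer uses 152 of 166 (slack = 14); water uses 188 of 188 (binding); land uses 198 of 198 (binding).
By complementary slackness, y = 0 for the non-binding constraint.
The binding rows give the dual system: 2·y_water + 5·y_land = 37 and 5·y_water + 4·y_land = 50.
Solving: y_water = 6, y_land = 5.
Reduced cost of soybeans: c₃ − yᵀa₃ = 17.5 − (6·2 + 5·3) = 17.5 − 27 = -9.5.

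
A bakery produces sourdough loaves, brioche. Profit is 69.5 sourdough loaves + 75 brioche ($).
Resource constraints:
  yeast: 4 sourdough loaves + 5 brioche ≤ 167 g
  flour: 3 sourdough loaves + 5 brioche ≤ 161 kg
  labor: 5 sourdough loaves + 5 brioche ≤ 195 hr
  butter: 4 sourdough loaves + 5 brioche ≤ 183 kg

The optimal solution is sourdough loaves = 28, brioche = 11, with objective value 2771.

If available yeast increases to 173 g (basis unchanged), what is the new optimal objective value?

2804

At the optimum: yeast uses 167 of 167 (binding); flour uses 139 of 161 (slack = 22); labor uses 195 of 195 (binding); butter uses 167 of 183 (slack = 16).
Slack constraints have shadow price 0 (complementary slackness).
Dual feasibility on the basic columns requires 4·y_yeast + 5·y_labor = 69.5, 5·y_yeast + 5·y_labor = 75.
→ y_yeast = 5.5 and y_labor = 9.5.
Δz = y_yeast·Δb = 5.5 × (6) = 33, so new z* = 2771 + 33 = 2804.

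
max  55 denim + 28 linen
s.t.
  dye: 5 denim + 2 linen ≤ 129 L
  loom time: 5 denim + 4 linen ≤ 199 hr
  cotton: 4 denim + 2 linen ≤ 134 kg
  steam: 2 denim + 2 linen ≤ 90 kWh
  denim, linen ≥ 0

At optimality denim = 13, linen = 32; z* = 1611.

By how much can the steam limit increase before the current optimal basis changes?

3.6

Binding constraints: dye, steam. The basis is B = [[5,2],[2,2]] with det 6.
Per unit increase in steam, x* moves by d = (-0.3333, 0.8333).
The basis stays optimal until loom time becomes binding; allowable increase = 3.6 kWh.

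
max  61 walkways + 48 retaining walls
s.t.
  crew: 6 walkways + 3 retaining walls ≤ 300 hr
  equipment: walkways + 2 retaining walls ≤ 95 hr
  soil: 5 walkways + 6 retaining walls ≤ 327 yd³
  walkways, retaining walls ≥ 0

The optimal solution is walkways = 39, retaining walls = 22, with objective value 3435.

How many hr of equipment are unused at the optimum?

equipment used = 1·39 + 2·22 = 83; slack = 95 − 83 = 12.

12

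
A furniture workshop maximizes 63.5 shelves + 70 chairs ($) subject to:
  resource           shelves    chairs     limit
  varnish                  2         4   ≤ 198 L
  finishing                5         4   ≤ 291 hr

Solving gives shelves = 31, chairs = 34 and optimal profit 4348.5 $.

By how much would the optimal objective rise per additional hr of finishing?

9.5

Check each constraint at x*: varnish 198/198 (tight); finishing 291/291 (tight).
The binding rows give the dual system: 2·y_varnish + 5·y_finishing = 63.5 and 4·y_varnish + 4·y_finishing = 70.
This yields shadow prices y_varnish = 8, y_finishing = 9.5.
Shadow price of finishing = 9.5.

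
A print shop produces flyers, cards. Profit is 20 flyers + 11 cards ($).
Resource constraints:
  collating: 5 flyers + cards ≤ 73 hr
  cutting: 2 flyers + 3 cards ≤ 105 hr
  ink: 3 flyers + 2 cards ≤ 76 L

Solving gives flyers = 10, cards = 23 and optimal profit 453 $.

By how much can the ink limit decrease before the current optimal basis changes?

Binding constraints: collating, ink. The basis is B = [[5,1],[3,2]] with det 7.
Per unit decrease in ink, x* moves by d = (0.1429, -0.7143).
The basis stays optimal until cards reaches 0; allowable decrease = 32.2 L.

32.2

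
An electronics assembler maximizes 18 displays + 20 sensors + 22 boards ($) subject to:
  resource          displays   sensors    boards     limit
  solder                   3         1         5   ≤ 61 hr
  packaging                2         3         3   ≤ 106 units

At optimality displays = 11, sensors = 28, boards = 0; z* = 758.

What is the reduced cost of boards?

Check each constraint at x*: solder 61/61 (tight); packaging 106/106 (tight).
The binding rows give the dual system: 3·y_solder + 2·y_packaging = 18 and 1·y_solder + 3·y_packaging = 20.
Solving: y_solder = 2, y_packaging = 6.
Reduced cost of boards: c₃ − yᵀa₃ = 22 − (2·5 + 6·3) = 22 − 28 = -6.

-6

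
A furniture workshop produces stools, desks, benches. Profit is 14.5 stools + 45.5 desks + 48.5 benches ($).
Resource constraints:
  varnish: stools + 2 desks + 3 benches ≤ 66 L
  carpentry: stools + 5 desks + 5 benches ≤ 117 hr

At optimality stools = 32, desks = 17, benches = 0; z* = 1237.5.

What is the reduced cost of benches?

At the optimum: varnish uses 66 of 66 (binding); carpentry uses 117 of 117 (binding).
From A_Bᵀ y = c: 1·y_varnish + 1·y_carpentry = 14.5; 2·y_varnish + 5·y_carpentry = 45.5.
→ y_varnish = 9 and y_carpentry = 5.5.
Reduced cost of benches: c₃ − yᵀa₃ = 48.5 − (9·3 + 5.5·5) = 48.5 − 54.5 = -6.

-6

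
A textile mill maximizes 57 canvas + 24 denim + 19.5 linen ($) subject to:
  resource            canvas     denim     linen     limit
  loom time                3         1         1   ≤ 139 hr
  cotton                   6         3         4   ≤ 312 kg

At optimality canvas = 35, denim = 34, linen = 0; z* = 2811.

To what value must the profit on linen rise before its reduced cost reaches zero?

29

At the optimum: loom time uses 139 of 139 (binding); cotton uses 312 of 312 (binding).
The binding rows give the dual system: 3·y_loom time + 6·y_cotton = 57 and 1·y_loom time + 3·y_cotton = 24.
This yields shadow prices y_loom time = 9, y_cotton = 5.
linen enters the basis when its profit ≥ yᵀa₃ = 9·1 + 5·4 = 29.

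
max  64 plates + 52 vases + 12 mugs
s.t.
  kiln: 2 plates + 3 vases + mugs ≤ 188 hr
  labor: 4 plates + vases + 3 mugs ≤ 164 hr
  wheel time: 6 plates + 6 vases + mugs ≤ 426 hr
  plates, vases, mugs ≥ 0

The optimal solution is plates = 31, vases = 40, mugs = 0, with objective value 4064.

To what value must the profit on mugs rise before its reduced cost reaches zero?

Binding: labor and wheel time. Non-binding: kiln (6 unused).
By complementary slackness, y = 0 for the non-binding constraint.
Dual feasibility on the basic columns requires 4·y_labor + 6·y_wheel time = 64, 1·y_labor + 6·y_wheel time = 52.
→ y_labor = 4 and y_wheel time = 8.
mugs enters the basis when its profit ≥ yᵀa₃ = 4·3 + 8·1 = 20.

20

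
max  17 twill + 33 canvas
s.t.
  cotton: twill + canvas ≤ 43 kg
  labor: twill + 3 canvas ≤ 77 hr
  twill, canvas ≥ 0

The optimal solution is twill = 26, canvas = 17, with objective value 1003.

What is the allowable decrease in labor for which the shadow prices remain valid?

34

Binding constraints: cotton, labor. The basis is B = [[1,1],[1,3]] with det 2.
Per unit decrease in labor, x* moves by d = (0.5, -0.5).
The basis stays optimal until canvas reaches 0; allowable decrease = 34 hr.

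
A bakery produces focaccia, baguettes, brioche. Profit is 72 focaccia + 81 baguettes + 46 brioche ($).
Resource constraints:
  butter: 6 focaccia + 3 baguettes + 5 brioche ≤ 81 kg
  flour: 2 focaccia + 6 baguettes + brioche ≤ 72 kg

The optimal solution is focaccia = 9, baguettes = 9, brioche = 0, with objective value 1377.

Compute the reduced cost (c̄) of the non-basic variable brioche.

Both butter and flour are binding at x*.
Dual feasibility on the basic columns requires 6·y_butter + 2·y_flour = 72, 3·y_butter + 6·y_flour = 81.
Solving: y_butter = 9, y_flour = 9.
Reduced cost of brioche: c₃ − yᵀa₃ = 46 − (9·5 + 9·1) = 46 − 54 = -8.

-8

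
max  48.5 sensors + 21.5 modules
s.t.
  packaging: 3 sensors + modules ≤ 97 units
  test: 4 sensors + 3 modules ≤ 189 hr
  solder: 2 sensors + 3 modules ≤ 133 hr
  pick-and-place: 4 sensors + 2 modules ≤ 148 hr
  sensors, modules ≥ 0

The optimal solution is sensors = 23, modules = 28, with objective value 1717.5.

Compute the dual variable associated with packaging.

5.5

Binding: packaging and pick-and-place. Non-binding: test (13 unused), solder (3 unused).
By complementary slackness, y = 0 for the non-binding constraints.
Dual feasibility on the basic columns requires 3·y_packaging + 4·y_pick-and-place = 48.5, 1·y_packaging + 2·y_pick-and-place = 21.5.
Solving: y_packaging = 5.5, y_pick-and-place = 8.
Shadow price of packaging = 5.5.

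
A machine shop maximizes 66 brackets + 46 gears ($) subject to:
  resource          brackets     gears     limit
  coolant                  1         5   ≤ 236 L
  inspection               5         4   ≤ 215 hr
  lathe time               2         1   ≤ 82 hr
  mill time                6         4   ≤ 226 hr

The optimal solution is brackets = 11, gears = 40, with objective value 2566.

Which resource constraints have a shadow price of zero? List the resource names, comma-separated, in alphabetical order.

coolant, lathe time

coolant: 211/236 (slack 25)
inspection: 215/215 (binding)
lathe time: 62/82 (slack 20)
mill time: 226/226 (binding)
By complementary slackness, a constraint with positive slack has shadow price 0 → coolant, lathe time.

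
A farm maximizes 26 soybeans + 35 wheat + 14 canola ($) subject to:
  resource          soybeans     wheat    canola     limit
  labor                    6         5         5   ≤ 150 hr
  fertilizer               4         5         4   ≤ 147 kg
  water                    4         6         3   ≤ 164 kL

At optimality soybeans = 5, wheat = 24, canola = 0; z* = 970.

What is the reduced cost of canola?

-6

Binding: labor and water. Non-binding: fertilizer (7 unused).
By complementary slackness, y = 0 for the non-binding constraint.
The binding rows give the dual system: 6·y_labor + 4·y_water = 26 and 5·y_labor + 6·y_water = 35.
→ y_labor = 1 and y_water = 5.
Reduced cost of canola: c₃ − yᵀa₃ = 14 − (1·5 + 5·3) = 14 − 20 = -6.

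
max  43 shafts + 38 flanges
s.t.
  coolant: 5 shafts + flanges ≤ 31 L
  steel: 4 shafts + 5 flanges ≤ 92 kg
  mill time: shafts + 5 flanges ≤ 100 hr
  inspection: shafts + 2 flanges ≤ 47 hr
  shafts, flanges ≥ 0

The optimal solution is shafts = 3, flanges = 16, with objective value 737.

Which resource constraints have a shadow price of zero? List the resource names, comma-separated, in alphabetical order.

inspection, mill time

coolant: 31/31 (binding)
steel: 92/92 (binding)
mill time: 83/100 (slack 17)
inspection: 35/47 (slack 12)
By complementary slackness, a constraint with positive slack has shadow price 0 → inspection, mill time.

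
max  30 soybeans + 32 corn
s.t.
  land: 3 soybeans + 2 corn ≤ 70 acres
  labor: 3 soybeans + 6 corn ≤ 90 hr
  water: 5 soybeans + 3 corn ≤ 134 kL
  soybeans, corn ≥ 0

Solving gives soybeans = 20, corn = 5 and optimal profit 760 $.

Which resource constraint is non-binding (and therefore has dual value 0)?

water

land: 70/70 (binding)
labor: 90/90 (binding)
water: 115/134 (slack 19)
By complementary slackness, a constraint with positive slack has shadow price 0 → water.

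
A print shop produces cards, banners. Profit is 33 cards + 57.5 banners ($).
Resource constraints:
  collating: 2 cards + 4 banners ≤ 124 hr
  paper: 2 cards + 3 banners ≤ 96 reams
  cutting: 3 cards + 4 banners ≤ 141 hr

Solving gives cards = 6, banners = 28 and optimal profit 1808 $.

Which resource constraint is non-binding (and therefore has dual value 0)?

collating: 124/124 (binding)
paper: 96/96 (binding)
cutting: 130/141 (slack 11)
By complementary slackness, a constraint with positive slack has shadow price 0 → cutting.

cutting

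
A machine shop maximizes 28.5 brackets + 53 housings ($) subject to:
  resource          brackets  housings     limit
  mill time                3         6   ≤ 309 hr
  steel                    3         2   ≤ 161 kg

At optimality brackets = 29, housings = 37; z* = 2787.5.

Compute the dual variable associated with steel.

Both mill time and steel are binding at x*.
From A_Bᵀ y = c: 3·y_mill time + 3·y_steel = 28.5; 6·y_mill time + 2·y_steel = 53.
Solving: y_mill time = 8.5, y_steel = 1.
Shadow price of steel = 1.

1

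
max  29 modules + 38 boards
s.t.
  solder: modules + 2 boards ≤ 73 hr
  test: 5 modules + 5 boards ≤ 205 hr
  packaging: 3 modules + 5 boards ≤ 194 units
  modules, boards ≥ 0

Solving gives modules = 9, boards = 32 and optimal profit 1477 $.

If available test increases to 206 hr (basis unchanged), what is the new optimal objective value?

At the optimum: solder uses 73 of 73 (binding); test uses 205 of 205 (binding); packaging uses 187 of 194 (slack = 7).
Since packaging is not tight, its dual is 0.
Dual feasibility on the basic columns requires 1·y_solder + 5·y_test = 29, 2·y_solder + 5·y_test = 38.
This yields shadow prices y_solder = 9, y_test = 4.
Δz = y_test·Δb = 4 × (1) = 4, so new z* = 1477 + 4 = 1481.

1481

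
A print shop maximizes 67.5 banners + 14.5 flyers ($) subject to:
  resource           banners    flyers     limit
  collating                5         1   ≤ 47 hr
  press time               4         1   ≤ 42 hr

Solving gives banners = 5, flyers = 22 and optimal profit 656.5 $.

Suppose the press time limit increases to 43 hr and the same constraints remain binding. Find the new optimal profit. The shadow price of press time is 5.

661.5

Δb = 1, so new z* = 656.5 + (5)·(1) = 656.5 + 5 = 661.5.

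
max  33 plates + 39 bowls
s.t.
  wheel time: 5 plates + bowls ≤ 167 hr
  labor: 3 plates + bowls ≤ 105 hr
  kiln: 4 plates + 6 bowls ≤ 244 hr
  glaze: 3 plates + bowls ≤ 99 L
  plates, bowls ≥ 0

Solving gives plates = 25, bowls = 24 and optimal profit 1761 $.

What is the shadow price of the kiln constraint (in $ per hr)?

6

Check each constraint at x*: wheel time 149/167 (slack 18); labor 99/105 (slack 6); kiln 244/244 (tight); glaze 99/99 (tight).
Since wheel time, labor are not tight, their duals are 0.
The binding rows give the dual system: 4·y_kiln + 3·y_glaze = 33 and 6·y_kiln + 1·y_glaze = 39.
→ y_kiln = 6 and y_glaze = 3.
Shadow price of kiln = 6.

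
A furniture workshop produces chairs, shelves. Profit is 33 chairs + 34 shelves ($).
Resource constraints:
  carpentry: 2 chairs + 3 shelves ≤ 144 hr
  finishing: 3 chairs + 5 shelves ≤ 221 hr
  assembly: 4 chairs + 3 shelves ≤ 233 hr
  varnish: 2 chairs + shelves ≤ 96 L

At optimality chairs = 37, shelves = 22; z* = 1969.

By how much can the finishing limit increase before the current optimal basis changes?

Binding constraints: finishing, varnish. The basis is B = [[3,5],[2,1]] with det -7.
Per unit increase in finishing, x* moves by d = (-0.1429, 0.2857).
The basis stays optimal until carpentry becomes binding; allowable increase = 7 hr.

7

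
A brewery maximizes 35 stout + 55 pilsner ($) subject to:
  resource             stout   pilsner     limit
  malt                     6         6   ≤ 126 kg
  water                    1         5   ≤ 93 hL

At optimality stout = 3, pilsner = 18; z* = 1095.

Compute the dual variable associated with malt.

5

Both malt and water are binding at x*.
From A_Bᵀ y = c: 6·y_malt + 1·y_water = 35; 6·y_malt + 5·y_water = 55.
Solving: y_malt = 5, y_water = 5.
Shadow price of malt = 5.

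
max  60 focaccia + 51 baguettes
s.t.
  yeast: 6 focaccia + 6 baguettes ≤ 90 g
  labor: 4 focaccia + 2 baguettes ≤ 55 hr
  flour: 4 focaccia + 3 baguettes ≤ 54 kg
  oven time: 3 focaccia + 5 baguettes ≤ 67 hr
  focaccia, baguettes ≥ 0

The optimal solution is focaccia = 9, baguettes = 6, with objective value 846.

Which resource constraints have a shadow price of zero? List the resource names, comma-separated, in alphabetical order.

yeast: 90/90 (binding)
labor: 48/55 (slack 7)
flour: 54/54 (binding)
oven time: 57/67 (slack 10)
By complementary slackness, a constraint with positive slack has shadow price 0 → labor, oven time.

labor, oven time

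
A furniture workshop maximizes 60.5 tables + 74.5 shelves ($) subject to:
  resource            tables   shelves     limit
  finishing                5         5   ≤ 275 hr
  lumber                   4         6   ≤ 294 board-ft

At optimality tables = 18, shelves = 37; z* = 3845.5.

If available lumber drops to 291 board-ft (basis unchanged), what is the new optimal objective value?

Check each constraint at x*: finishing 275/275 (tight); lumber 294/294 (tight).
The binding rows give the dual system: 5·y_finishing + 4·y_lumber = 60.5 and 5·y_finishing + 6·y_lumber = 74.5.
This yields shadow prices y_finishing = 6.5, y_lumber = 7.
Δz = y_lumber·Δb = 7 × (-3) = -21, so new z* = 3845.5 − 21 = 3824.5.

3824.5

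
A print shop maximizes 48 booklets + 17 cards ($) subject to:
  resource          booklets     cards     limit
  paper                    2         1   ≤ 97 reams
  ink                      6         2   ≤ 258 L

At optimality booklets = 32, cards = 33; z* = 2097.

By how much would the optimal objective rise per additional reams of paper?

At the optimum: paper uses 97 of 97 (binding); ink uses 258 of 258 (binding).
From A_Bᵀ y = c: 2·y_paper + 6·y_ink = 48; 1·y_paper + 2·y_ink = 17.
→ y_paper = 3 and y_ink = 7.
Shadow price of paper = 3.

3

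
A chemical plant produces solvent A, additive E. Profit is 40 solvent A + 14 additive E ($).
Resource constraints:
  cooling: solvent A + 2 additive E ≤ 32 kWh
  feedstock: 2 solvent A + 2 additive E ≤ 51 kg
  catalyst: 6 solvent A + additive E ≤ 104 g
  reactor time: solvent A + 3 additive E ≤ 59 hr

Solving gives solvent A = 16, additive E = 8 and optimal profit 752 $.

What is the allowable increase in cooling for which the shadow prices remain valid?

3.3

Binding constraints: cooling, catalyst. The basis is B = [[1,2],[6,1]] with det -11.
Per unit increase in cooling, x* moves by d = (-0.0909, 0.5455).
The basis stays optimal until feedstock becomes binding; allowable increase = 3.3 kWh.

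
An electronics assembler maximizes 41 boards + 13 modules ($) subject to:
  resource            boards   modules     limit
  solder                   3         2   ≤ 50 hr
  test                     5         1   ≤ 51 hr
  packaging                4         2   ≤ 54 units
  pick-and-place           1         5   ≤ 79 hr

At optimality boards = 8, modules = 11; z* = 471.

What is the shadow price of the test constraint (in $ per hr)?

5

At the optimum: solder uses 46 of 50 (slack = 4); test uses 51 of 51 (binding); packaging uses 54 of 54 (binding); pick-and-place uses 63 of 79 (slack = 16).
By complementary slackness, y = 0 for the non-binding constraints.
The binding rows give the dual system: 5·y_test + 4·y_packaging = 41 and 1·y_test + 2·y_packaging = 13.
This yields shadow prices y_test = 5, y_packaging = 4.
Shadow price of test = 5.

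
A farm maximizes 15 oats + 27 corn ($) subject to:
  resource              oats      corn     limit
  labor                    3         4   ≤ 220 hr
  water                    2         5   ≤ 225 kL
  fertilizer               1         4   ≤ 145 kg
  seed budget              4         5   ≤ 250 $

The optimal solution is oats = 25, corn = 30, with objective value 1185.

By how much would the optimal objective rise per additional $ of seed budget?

Binding: fertilizer and seed budget. Non-binding: labor (25 unused), water (25 unused).
Since labor, water are not tight, their duals are 0.
From A_Bᵀ y = c: 1·y_fertilizer + 4·y_seed budget = 15; 4·y_fertilizer + 5·y_seed budget = 27.
→ y_fertilizer = 3 and y_seed budget = 3.
Shadow price of seed budget = 3.

3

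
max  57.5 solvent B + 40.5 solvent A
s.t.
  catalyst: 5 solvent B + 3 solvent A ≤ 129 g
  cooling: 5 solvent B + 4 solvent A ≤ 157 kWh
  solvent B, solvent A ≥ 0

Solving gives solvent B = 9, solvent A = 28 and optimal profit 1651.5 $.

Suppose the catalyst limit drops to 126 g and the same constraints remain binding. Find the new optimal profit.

1635

Check each constraint at x*: catalyst 129/129 (tight); cooling 157/157 (tight).
The binding rows give the dual system: 5·y_catalyst + 5·y_cooling = 57.5 and 3·y_catalyst + 4·y_cooling = 40.5.
→ y_catalyst = 5.5 and y_cooling = 6.
Δz = y_catalyst·Δb = 5.5 × (-3) = -16.5, so new z* = 1651.5 − 16.5 = 1635.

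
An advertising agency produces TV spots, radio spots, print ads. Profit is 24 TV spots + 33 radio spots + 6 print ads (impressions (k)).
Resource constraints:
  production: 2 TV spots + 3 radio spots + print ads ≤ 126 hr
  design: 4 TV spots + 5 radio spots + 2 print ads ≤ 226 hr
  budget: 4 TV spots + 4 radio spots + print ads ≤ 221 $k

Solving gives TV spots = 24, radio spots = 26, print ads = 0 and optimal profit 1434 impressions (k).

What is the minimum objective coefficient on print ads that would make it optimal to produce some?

Check each constraint at x*: production 126/126 (tight); design 226/226 (tight); budget 200/221 (slack 21).
Slack constraints have shadow price 0 (complementary slackness).
From A_Bᵀ y = c: 2·y_production + 4·y_design = 24; 3·y_production + 5·y_design = 33.
Solving: y_production = 6, y_design = 3.
print ads enters the basis when its profit ≥ yᵀa₃ = 6·1 + 3·2 = 12.

12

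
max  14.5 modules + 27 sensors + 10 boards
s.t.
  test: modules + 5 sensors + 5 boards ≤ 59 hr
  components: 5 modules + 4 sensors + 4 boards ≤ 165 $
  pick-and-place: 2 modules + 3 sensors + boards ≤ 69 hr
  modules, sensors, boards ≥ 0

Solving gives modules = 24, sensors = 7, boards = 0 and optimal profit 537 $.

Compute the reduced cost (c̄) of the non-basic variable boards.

-4

At the optimum: test uses 59 of 59 (binding); components uses 148 of 165 (slack = 17); pick-and-place uses 69 of 69 (binding).
By complementary slackness, y = 0 for the non-binding constraint.
The binding rows give the dual system: 1·y_test + 2·y_pick-and-place = 14.5 and 5·y_test + 3·y_pick-and-place = 27.
Solving: y_test = 1.5, y_pick-and-place = 6.5.
Reduced cost of boards: c₃ − yᵀa₃ = 10 − (1.5·5 + 6.5·1) = 10 − 14 = -4.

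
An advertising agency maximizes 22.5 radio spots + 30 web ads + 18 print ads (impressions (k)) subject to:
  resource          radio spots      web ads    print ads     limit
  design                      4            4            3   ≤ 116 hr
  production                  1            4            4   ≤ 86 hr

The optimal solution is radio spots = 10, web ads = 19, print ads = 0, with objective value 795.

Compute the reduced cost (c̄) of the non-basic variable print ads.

Check each constraint at x*: design 116/116 (tight); production 86/86 (tight).
Dual feasibility on the basic columns requires 4·y_design + 1·y_production = 22.5, 4·y_design + 4·y_production = 30.
This yields shadow prices y_design = 5, y_production = 2.5.
Reduced cost of print ads: c₃ − yᵀa₃ = 18 − (5·3 + 2.5·4) = 18 − 25 = -7.

-7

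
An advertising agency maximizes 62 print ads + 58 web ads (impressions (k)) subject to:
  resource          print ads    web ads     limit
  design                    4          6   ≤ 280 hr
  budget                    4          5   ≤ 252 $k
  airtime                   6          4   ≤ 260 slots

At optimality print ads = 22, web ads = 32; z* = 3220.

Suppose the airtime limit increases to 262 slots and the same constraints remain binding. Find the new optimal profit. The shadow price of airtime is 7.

Δb = 2, so new z* = 3220 + (7)·(2) = 3220 + 14 = 3234.

3234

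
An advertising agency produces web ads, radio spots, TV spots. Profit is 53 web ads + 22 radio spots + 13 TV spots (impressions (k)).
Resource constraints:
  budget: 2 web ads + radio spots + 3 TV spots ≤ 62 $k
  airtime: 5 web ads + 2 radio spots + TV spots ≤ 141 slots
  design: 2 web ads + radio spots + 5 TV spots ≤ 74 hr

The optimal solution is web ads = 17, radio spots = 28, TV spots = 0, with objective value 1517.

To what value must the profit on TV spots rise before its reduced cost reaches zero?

Check each constraint at x*: budget 62/62 (tight); airtime 141/141 (tight); design 62/74 (slack 12).
Slack constraints have shadow price 0 (complementary slackness).
From A_Bᵀ y = c: 2·y_budget + 5·y_airtime = 53; 1·y_budget + 2·y_airtime = 22.
→ y_budget = 4 and y_airtime = 9.
TV spots enters the basis when its profit ≥ yᵀa₃ = 4·3 + 9·1 = 21.

21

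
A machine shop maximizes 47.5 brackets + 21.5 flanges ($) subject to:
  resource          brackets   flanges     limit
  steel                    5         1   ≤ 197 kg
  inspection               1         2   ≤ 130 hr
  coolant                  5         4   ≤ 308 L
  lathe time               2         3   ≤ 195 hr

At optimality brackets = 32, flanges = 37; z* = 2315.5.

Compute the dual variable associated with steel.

At the optimum: steel uses 197 of 197 (binding); inspection uses 106 of 130 (slack = 24); coolant uses 308 of 308 (binding); lathe time uses 175 of 195 (slack = 20).
By complementary slackness, y = 0 for the non-binding constraints.
From A_Bᵀ y = c: 5·y_steel + 5·y_coolant = 47.5; 1·y_steel + 4·y_coolant = 21.5.
Solving: y_steel = 5.5, y_coolant = 4.
Shadow price of steel = 5.5.

5.5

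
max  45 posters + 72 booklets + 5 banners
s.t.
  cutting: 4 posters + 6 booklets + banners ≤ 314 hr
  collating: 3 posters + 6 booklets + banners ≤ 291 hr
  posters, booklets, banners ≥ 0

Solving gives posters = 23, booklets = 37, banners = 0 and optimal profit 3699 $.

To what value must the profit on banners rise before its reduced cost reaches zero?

12

Both cutting and collating are binding at x*.
From A_Bᵀ y = c: 4·y_cutting + 3·y_collating = 45; 6·y_cutting + 6·y_collating = 72.
→ y_cutting = 9 and y_collating = 3.
banners enters the basis when its profit ≥ yᵀa₃ = 9·1 + 3·1 = 12.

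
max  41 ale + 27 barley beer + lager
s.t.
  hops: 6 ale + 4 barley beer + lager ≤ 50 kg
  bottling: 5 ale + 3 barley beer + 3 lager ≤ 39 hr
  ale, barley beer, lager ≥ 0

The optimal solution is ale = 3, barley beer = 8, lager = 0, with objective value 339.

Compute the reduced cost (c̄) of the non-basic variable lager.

-8

Both hops and bottling are binding at x*.
The binding rows give the dual system: 6·y_hops + 5·y_bottling = 41 and 4·y_hops + 3·y_bottling = 27.
Solving: y_hops = 6, y_bottling = 1.
Reduced cost of lager: c₃ − yᵀa₃ = 1 − (6·1 + 1·3) = 1 − 9 = -8.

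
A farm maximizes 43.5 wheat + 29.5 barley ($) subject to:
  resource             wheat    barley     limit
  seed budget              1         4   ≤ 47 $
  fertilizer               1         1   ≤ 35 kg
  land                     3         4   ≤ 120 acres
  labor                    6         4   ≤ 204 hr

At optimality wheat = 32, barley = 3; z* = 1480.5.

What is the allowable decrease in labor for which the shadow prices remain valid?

Binding constraints: fertilizer, labor. The basis is B = [[1,1],[6,4]] with det -2.
Per unit decrease in labor, x* moves by d = (-0.5, 0.5).
The basis stays optimal until seed budget becomes binding; allowable decrease = 2 hr.

2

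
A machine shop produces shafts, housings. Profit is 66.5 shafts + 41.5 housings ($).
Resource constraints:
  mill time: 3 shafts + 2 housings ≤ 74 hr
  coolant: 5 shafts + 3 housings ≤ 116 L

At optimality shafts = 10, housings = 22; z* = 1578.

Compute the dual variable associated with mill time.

Both mill time and coolant are binding at x*.
Dual feasibility on the basic columns requires 3·y_mill time + 5·y_coolant = 66.5, 2·y_mill time + 3·y_coolant = 41.5.
Solving: y_mill time = 8, y_coolant = 8.5.
Shadow price of mill time = 8.

8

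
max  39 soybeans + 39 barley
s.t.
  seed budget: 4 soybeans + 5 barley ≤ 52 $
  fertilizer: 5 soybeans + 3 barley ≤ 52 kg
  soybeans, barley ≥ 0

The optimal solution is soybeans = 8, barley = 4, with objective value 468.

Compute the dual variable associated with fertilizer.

Check each constraint at x*: seed budget 52/52 (tight); fertilizer 52/52 (tight).
The binding rows give the dual system: 4·y_seed budget + 5·y_fertilizer = 39 and 5·y_seed budget + 3·y_fertilizer = 39.
→ y_seed budget = 6 and y_fertilizer = 3.
Shadow price of fertilizer = 3.

3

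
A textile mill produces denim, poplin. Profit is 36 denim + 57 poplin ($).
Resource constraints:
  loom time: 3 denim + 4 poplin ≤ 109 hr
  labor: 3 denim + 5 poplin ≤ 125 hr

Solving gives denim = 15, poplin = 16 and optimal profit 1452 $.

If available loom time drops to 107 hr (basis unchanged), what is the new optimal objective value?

1446

At the optimum: loom time uses 109 of 109 (binding); labor uses 125 of 125 (binding).
From A_Bᵀ y = c: 3·y_loom time + 3·y_labor = 36; 4·y_loom time + 5·y_labor = 57.
This yields shadow prices y_loom time = 3, y_labor = 9.
Δz = y_loom time·Δb = 3 × (-2) = -6, so new z* = 1452 − 6 = 1446.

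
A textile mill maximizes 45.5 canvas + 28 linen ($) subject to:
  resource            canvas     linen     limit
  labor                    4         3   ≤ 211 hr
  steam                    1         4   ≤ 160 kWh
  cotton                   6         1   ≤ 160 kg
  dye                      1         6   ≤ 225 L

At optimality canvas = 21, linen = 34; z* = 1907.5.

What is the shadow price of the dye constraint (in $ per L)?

3.5

At the optimum: labor uses 186 of 211 (slack = 25); steam uses 157 of 160 (slack = 3); cotton uses 160 of 160 (binding); dye uses 225 of 225 (binding).
By complementary slackness, y = 0 for the non-binding constraints.
From A_Bᵀ y = c: 6·y_cotton + 1·y_dye = 45.5; 1·y_cotton + 6·y_dye = 28.
This yields shadow prices y_cotton = 7, y_dye = 3.5.
Shadow price of dye = 3.5.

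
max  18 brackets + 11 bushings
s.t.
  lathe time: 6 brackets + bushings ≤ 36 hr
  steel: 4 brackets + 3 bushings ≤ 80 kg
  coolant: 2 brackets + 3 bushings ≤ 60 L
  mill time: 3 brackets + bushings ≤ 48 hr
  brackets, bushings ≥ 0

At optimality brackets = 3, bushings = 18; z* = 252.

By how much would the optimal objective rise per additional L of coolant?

3

At the optimum: lathe time uses 36 of 36 (binding); steel uses 66 of 80 (slack = 14); coolant uses 60 of 60 (binding); mill time uses 27 of 48 (slack = 21).
Slack constraints have shadow price 0 (complementary slackness).
Dual feasibility on the basic columns requires 6·y_lathe time + 2·y_coolant = 18, 1·y_lathe time + 3·y_coolant = 11.
→ y_lathe time = 2 and y_coolant = 3.
Shadow price of coolant = 3.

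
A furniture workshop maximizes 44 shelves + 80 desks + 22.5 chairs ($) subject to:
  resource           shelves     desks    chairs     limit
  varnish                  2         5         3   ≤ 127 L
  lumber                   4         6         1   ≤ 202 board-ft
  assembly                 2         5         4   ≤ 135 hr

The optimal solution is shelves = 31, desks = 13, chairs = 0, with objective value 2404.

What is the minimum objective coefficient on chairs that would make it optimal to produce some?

Binding: varnish and lumber. Non-binding: assembly (8 unused).
Slack constraints have shadow price 0 (complementary slackness).
Dual feasibility on the basic columns requires 2·y_varnish + 4·y_lumber = 44, 5·y_varnish + 6·y_lumber = 80.
→ y_varnish = 7 and y_lumber = 7.5.
chairs enters the basis when its profit ≥ yᵀa₃ = 7·3 + 7.5·1 = 28.5.

28.5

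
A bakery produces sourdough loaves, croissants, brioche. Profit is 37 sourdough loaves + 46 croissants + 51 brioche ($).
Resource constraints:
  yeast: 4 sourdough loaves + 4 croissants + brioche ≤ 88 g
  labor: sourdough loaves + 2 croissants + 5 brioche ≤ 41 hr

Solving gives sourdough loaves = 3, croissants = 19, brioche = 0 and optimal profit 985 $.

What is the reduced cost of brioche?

-1

Both yeast and labor are binding at x*.
From A_Bᵀ y = c: 4·y_yeast + 1·y_labor = 37; 4·y_yeast + 2·y_labor = 46.
This yields shadow prices y_yeast = 7, y_labor = 9.
Reduced cost of brioche: c₃ − yᵀa₃ = 51 − (7·1 + 9·5) = 51 − 52 = -1.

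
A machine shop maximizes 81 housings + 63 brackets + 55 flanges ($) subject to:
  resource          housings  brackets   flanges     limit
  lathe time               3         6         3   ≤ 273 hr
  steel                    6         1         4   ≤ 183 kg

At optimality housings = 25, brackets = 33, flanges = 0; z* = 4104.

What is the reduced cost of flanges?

Check each constraint at x*: lathe time 273/273 (tight); steel 183/183 (tight).
From A_Bᵀ y = c: 3·y_lathe time + 6·y_steel = 81; 6·y_lathe time + 1·y_steel = 63.
Solving: y_lathe time = 9, y_steel = 9.
Reduced cost of flanges: c₃ − yᵀa₃ = 55 − (9·3 + 9·4) = 55 − 63 = -8.

-8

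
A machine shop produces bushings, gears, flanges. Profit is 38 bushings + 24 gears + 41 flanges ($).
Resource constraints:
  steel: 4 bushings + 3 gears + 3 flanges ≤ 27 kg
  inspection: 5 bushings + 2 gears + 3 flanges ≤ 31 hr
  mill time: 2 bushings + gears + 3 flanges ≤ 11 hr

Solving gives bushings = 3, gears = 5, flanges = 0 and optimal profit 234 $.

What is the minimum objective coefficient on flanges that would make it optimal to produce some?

At the optimum: steel uses 27 of 27 (binding); inspection uses 25 of 31 (slack = 6); mill time uses 11 of 11 (binding).
Slack constraints have shadow price 0 (complementary slackness).
From A_Bᵀ y = c: 4·y_steel + 2·y_mill time = 38; 3·y_steel + 1·y_mill time = 24.
→ y_steel = 5 and y_mill time = 9.
flanges enters the basis when its profit ≥ yᵀa₃ = 5·3 + 9·3 = 42.

42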